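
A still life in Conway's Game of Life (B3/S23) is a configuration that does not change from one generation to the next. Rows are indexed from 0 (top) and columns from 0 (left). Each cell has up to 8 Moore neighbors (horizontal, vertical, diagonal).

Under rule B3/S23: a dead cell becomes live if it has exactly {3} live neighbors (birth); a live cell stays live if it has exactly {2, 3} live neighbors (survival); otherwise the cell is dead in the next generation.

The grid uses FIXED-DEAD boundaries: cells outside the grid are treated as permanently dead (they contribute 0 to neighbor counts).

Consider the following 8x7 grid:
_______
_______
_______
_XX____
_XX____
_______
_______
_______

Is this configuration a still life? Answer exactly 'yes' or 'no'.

Answer: yes

Derivation:
Compute generation 1 and compare to generation 0 (given above):
Generation 1:
_______
_______
_______
_XX____
_XX____
_______
_______
_______
The grids are IDENTICAL -> still life.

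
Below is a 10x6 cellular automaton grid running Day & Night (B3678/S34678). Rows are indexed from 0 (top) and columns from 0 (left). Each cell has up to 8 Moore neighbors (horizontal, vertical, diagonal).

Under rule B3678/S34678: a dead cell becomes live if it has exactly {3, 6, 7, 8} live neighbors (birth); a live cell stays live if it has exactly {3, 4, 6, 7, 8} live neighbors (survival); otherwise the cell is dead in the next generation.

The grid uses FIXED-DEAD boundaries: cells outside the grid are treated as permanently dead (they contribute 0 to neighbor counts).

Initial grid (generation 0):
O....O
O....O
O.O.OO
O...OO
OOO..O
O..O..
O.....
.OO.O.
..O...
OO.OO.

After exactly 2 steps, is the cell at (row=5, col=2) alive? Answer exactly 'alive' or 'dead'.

Simulating step by step:
Generation 0 (given above): 26 live cells
Generation 1: 22 live cells
......
.....O
...OOO
OOO.OO
OO.O..
O.O...
..OO..
.O.O..
O.O.O.
..O...
Generation 2: 21 live cells
......
......
.OOO.O
OOO..O
OO.OO.
..O...
..OO..
.O.OO.
..O...
.O.O..

Cell (5,2) at generation 2: 1 -> alive

Answer: alive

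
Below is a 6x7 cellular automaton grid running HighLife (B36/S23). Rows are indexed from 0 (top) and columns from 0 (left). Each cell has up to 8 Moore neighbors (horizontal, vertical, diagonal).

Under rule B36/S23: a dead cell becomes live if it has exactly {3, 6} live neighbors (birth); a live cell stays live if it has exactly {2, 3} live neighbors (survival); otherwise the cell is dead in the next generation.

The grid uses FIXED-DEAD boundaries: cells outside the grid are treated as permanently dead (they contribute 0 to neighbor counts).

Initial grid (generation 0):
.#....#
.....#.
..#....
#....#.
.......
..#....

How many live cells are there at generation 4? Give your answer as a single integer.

Answer: 0

Derivation:
Simulating step by step:
Generation 0 (given above): 7 live cells
Generation 1: 0 live cells
.......
.......
.......
.......
.......
.......
Generation 2: 0 live cells
.......
.......
.......
.......
.......
.......
Generation 3: 0 live cells
.......
.......
.......
.......
.......
.......
Generation 4: 0 live cells
.......
.......
.......
.......
.......
.......
Population at generation 4: 0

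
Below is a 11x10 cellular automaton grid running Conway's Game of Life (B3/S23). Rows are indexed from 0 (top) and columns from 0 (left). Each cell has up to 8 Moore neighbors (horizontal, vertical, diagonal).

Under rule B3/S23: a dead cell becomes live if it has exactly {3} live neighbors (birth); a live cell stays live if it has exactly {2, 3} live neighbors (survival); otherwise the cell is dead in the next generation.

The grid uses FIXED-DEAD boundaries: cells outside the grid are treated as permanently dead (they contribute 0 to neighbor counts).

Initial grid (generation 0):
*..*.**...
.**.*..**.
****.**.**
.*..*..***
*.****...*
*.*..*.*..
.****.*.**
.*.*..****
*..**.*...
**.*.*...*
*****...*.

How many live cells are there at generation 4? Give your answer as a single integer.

Answer: 29

Derivation:
Simulating step by step:
Generation 0 (given above): 60 live cells
Generation 1: 36 live cells
.*******..
........**
*....**...
.......*..
*.*..*.*.*
*......*.*
*...*....*
**....*..*
*..*..*..*
.....*....
*..**.....
Generation 2: 37 live cells
..*******.
.***....*.
......***.
.*...*.**.
.*.....*..
*.....*..*
*........*
**...*..**
**...**...
...*.*....
....*.....
Generation 3: 31 live cells
.*..*****.
.*.......*
.*....*..*
..........
**.....*..
**......*.
*........*
.....**.**
***..**...
.....**...
....*.....
Generation 4: 29 live cells
.....****.
***......*
..........
**........
**........
........*.
**.....*.*
*....*****
.*..*.....
.*..*.*...
.....*....
Population at generation 4: 29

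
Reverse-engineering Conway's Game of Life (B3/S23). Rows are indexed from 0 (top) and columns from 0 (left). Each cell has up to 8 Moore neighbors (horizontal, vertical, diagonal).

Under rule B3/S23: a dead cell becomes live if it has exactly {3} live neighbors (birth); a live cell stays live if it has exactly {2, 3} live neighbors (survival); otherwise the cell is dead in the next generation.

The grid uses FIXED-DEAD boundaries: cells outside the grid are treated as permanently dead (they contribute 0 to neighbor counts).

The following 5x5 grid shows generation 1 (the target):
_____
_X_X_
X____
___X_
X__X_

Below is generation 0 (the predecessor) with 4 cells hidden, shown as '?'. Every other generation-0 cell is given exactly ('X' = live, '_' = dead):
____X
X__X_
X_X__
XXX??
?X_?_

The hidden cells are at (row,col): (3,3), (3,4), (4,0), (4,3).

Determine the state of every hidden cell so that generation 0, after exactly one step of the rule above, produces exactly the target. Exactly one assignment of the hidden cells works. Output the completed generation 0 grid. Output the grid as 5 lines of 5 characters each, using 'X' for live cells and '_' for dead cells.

Hidden generation-0 cells (in order): (3,3), (3,4), (4,0), (4,3).
A hidden cell only influences target cells in its own 3x3 neighborhood. Try each of the 2^4 = 16 assignments, step the completed generation 0 forward once under B3/S23, and compare with the target:
  (3,3)=_ (3,4)=_ (4,0)=_ (4,3)=_ -> step gives (2,2)='X' but target has '_' -> reject
  (3,3)=_ (3,4)=_ (4,0)=_ (4,3)=X -> step gives (2,2)='X' but target has '_' -> reject
  (3,3)=_ (3,4)=_ (4,0)=X (4,3)=_ -> step gives (2,2)='X' but target has '_' -> reject
  (3,3)=_ (3,4)=_ (4,0)=X (4,3)=X -> step gives (2,2)='X' but target has '_' -> reject
  (3,3)=_ (3,4)=X (4,0)=_ (4,3)=_ -> step gives (2,2)='X' but target has '_' -> reject
  (3,3)=_ (3,4)=X (4,0)=_ (4,3)=X -> step gives (2,2)='X' but target has '_' -> reject
  (3,3)=_ (3,4)=X (4,0)=X (4,3)=_ -> step gives (2,2)='X' but target has '_' -> reject
  (3,3)=_ (3,4)=X (4,0)=X (4,3)=X -> step gives (2,2)='X' but target has '_' -> reject
  (3,3)=X (3,4)=_ (4,0)=_ (4,3)=_ -> step gives (3,0)='X' but target has '_' -> reject
  (3,3)=X (3,4)=_ (4,0)=_ (4,3)=X -> step gives (3,0)='X' but target has '_' -> reject
  (3,3)=X (3,4)=_ (4,0)=X (4,3)=_ -> step gives (4,3)='_' but target has 'X' -> reject
  (3,3)=X (3,4)=_ (4,0)=X (4,3)=X -> step reproduces the target at every cell -> ACCEPT
  (3,3)=X (3,4)=X (4,0)=_ (4,3)=_ -> step gives (2,4)='X' but target has '_' -> reject
  (3,3)=X (3,4)=X (4,0)=_ (4,3)=X -> step gives (2,4)='X' but target has '_' -> reject
  (3,3)=X (3,4)=X (4,0)=X (4,3)=_ -> step gives (2,4)='X' but target has '_' -> reject
  (3,3)=X (3,4)=X (4,0)=X (4,3)=X -> step gives (2,4)='X' but target has '_' -> reject
Unique solution: (3,3)=live, (3,4)=dead, (4,0)=live, (4,3)=live.
Check: live-neighbor counts of every cell in the completed generation 0:
11121
13222
36442
46532
34522
Applying B3/S23 to generation 0 with these counts gives:
_____
_X_X_
X____
___X_
X__X_
which matches the target exactly.

Answer: ____X
X__X_
X_X__
XXXX_
XX_X_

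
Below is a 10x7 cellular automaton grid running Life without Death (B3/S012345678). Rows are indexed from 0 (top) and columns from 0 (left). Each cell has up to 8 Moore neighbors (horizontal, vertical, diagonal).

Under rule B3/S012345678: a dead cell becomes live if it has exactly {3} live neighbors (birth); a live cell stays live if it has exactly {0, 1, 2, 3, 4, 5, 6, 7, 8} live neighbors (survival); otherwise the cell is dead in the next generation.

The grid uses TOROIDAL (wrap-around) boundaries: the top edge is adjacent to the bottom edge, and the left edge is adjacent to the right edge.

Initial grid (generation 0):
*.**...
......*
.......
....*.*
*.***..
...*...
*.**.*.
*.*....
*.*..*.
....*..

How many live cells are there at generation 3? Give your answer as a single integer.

Answer: 40

Derivation:
Simulating step by step:
Generation 0 (given above): 21 live cells
Generation 1: 32 live cells
*.**...
......*
.....*.
....***
*.****.
...*..*
*.*****
*.*.*..
*.**.**
..*.*.*
Generation 2: 36 live cells
****.**
......*
....**.
....***
*.****.
...*..*
*.*****
*.*.*..
*.**.**
..*.*.*
Generation 3: 40 live cells
*******
.***..*
....**.
....***
*.****.
...*..*
*.*****
*.*.*..
*.**.**
..*.*.*
Population at generation 3: 40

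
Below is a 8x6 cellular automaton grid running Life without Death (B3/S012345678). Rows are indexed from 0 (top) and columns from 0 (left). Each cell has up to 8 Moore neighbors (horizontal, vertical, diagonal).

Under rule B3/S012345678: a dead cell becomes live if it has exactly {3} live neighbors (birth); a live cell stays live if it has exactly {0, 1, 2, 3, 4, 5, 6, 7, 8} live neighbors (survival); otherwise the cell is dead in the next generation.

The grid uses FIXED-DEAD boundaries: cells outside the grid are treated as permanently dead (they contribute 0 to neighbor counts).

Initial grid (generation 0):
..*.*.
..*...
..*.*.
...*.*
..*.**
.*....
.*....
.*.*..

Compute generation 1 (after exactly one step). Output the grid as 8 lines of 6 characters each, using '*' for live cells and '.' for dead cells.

Answer: ..***.
.**...
..*.*.
..**.*
..****
.**...
**....
.***..

Derivation:
Simulating step by step:
Generation 0 (given above): 14 live cells
Generation 1: 21 live cells
(generation 1 grid is the final answer)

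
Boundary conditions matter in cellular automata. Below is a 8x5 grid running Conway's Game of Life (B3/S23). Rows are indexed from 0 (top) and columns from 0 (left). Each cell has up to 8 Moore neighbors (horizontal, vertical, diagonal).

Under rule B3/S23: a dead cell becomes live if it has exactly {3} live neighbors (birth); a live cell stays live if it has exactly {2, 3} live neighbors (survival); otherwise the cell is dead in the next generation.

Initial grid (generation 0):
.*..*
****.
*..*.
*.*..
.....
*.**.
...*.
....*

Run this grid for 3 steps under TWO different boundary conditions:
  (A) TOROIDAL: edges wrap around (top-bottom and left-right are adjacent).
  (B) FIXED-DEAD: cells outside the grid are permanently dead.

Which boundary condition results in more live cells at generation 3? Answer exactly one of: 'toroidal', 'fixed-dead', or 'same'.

Under TOROIDAL boundary, generation 3:
*.***
.....
*..*.
**...
***..
.**..
..*..
*.*..
Population = 16

Under FIXED-DEAD boundary, generation 3:
***.*
.....
*....
.....
**...
.*.*.
..**.
...*.
Population = 12

Comparison: toroidal=16, fixed-dead=12 -> toroidal

Answer: toroidal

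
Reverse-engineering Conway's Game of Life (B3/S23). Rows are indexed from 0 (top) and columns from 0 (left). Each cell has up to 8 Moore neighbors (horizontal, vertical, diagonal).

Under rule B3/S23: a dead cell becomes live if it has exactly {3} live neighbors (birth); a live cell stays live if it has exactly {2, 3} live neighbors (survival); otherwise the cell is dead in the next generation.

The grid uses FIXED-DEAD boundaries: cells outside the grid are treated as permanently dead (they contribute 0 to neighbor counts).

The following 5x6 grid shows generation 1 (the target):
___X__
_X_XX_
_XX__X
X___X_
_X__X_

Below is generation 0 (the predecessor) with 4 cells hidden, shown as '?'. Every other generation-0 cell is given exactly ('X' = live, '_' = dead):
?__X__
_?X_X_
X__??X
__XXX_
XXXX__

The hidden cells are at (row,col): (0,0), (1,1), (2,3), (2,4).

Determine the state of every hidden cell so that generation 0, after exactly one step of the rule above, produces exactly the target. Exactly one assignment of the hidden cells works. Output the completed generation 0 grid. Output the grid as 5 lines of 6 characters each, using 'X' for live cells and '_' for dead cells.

Hidden generation-0 cells (in order): (0,0), (1,1), (2,3), (2,4).
A hidden cell only influences target cells in its own 3x3 neighborhood. Try each of the 2^4 = 16 assignments, step the completed generation 0 forward once under B3/S23, and compare with the target:
  (0,0)=_ (1,1)=_ (2,3)=_ (2,4)=_ -> step gives (1,1)='_' but target has 'X' -> reject
  (0,0)=_ (1,1)=_ (2,3)=_ (2,4)=X -> step gives (1,1)='_' but target has 'X' -> reject
  (0,0)=_ (1,1)=_ (2,3)=X (2,4)=_ -> step gives (1,1)='_' but target has 'X' -> reject
  (0,0)=_ (1,1)=_ (2,3)=X (2,4)=X -> step gives (1,1)='_' but target has 'X' -> reject
  (0,0)=_ (1,1)=X (2,3)=_ (2,4)=_ -> step gives (0,2)='X' but target has '_' -> reject
  (0,0)=_ (1,1)=X (2,3)=_ (2,4)=X -> step gives (0,2)='X' but target has '_' -> reject
  (0,0)=_ (1,1)=X (2,3)=X (2,4)=_ -> step gives (0,2)='X' but target has '_' -> reject
  (0,0)=_ (1,1)=X (2,3)=X (2,4)=X -> step gives (0,2)='X' but target has '_' -> reject
  (0,0)=X (1,1)=_ (2,3)=_ (2,4)=_ -> step reproduces the target at every cell -> ACCEPT
  (0,0)=X (1,1)=_ (2,3)=_ (2,4)=X -> step gives (1,3)='_' but target has 'X' -> reject
  (0,0)=X (1,1)=_ (2,3)=X (2,4)=_ -> step gives (1,2)='X' but target has '_' -> reject
  (0,0)=X (1,1)=_ (2,3)=X (2,4)=X -> step gives (1,2)='X' but target has '_' -> reject
  (0,0)=X (1,1)=X (2,3)=_ (2,4)=_ -> step gives (0,1)='X' but target has '_' -> reject
  (0,0)=X (1,1)=X (2,3)=_ (2,4)=X -> step gives (0,1)='X' but target has '_' -> reject
  (0,0)=X (1,1)=X (2,3)=X (2,4)=_ -> step gives (0,1)='X' but target has '_' -> reject
  (0,0)=X (1,1)=X (2,3)=X (2,4)=X -> step gives (0,1)='X' but target has '_' -> reject
Unique solution: (0,0)=live, (1,1)=dead, (2,3)=dead, (2,4)=dead.
Check: live-neighbor counts of every cell in the completed generation 0:
022221
231322
033542
354432
134431
Applying B3/S23 to generation 0 with these counts gives:
___X__
_X_XX_
_XX__X
X___X_
_X__X_
which matches the target exactly.

Answer: X__X__
__X_X_
X____X
__XXX_
XXXX__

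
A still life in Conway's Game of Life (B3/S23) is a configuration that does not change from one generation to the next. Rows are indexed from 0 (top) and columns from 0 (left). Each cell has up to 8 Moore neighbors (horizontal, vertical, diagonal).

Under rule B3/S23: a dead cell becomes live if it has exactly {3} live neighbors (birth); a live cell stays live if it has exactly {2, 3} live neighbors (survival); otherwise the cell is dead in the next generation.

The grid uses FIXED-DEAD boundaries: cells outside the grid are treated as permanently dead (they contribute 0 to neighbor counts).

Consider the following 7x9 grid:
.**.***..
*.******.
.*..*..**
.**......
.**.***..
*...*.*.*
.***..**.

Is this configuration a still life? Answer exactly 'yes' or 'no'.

Answer: no

Derivation:
Compute generation 1 and compare to generation 0 (given above):
Generation 1:
.**....*.
*.......*
*...*..**
*...*.**.
*.*.*.**.
*...*....
.***.***.
Cell (0,4) differs: gen0=1 vs gen1=0 -> NOT a still life.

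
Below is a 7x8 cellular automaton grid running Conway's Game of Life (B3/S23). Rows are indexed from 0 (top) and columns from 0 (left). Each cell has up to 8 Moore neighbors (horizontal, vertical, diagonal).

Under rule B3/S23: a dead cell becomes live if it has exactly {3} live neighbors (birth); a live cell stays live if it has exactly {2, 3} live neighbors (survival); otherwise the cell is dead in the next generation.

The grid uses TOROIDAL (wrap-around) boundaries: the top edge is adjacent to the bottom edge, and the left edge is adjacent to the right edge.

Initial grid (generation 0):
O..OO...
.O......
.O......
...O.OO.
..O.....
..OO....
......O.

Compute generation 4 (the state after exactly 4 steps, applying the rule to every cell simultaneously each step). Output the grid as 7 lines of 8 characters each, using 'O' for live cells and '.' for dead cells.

Simulating step by step:
Generation 0 (given above): 12 live cells
Generation 1: 11 live cells
........
OOO.....
..O.....
..O.....
..O.O...
..OO....
..O.O...
Generation 2: 14 live cells
..OO....
.OO.....
..OO....
.OO.....
.OO.....
.OO.O...
..O.....
Generation 3: 4 live cells
...O....
.O......
...O....
........
O.......
........
........
Generation 4: 1 live cells
(generation 4 grid is the final answer)

Answer: ........
..O.....
........
........
........
........
........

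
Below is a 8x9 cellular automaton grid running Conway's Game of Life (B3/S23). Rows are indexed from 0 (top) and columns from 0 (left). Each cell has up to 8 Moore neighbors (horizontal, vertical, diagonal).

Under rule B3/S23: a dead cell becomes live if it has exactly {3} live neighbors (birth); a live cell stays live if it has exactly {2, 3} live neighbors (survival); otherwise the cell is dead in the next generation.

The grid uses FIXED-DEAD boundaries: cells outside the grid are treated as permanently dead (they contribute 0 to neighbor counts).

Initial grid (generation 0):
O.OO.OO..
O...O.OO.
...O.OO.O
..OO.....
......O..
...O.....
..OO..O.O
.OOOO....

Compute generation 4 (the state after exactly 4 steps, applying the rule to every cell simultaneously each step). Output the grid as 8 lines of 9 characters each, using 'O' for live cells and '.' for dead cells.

Simulating step by step:
Generation 0 (given above): 25 live cells
Generation 1: 26 live cells
.O.OOOOO.
.OO......
..OO.OO..
..OOOOOO.
..OO.....
..OO...O.
.O.......
.O..O....
Generation 2: 17 live cells
.O.OOOO..
.O.....O.
.......O.
.O.....O.
.O...O.O.
.O.O.....
.O.O.....
.........
Generation 3: 19 live cells
..O.OOO..
..O.OO.O.
......OOO
.......OO
OO....O..
OO..O....
.........
.........
Generation 4: 11 live cells
(generation 4 grid is the final answer)

Answer: ....O.O..
....O...O
.....O...
........O
OO.....O.
OO.......
.........
.........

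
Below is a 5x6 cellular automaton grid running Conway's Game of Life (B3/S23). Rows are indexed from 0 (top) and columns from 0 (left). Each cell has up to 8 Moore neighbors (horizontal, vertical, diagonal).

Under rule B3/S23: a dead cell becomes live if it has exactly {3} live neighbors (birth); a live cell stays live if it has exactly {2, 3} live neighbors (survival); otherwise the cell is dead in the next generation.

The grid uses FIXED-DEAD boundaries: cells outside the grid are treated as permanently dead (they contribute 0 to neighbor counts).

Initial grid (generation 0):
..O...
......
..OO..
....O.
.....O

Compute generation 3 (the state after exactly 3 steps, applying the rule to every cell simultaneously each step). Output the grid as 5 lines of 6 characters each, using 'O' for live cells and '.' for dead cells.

Simulating step by step:
Generation 0 (given above): 5 live cells
Generation 1: 5 live cells
......
..OO..
...O..
...OO.
......
Generation 2: 4 live cells
......
..OO..
......
...OO.
......
Generation 3: 2 live cells
(generation 3 grid is the final answer)

Answer: ......
......
..O.O.
......
......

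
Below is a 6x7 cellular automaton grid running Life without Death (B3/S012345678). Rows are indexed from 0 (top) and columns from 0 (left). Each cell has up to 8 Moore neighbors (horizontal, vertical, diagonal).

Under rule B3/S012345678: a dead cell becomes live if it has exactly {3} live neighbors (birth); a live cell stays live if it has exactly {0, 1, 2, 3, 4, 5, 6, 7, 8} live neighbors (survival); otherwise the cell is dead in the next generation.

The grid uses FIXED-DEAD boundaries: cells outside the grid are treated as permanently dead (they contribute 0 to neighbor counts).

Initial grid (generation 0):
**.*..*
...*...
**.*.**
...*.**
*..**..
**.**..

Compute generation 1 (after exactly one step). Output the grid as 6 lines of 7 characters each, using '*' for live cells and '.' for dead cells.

Simulating step by step:
Generation 0 (given above): 20 live cells
Generation 1: 27 live cells
(generation 1 grid is the final answer)

Answer: ****..*
...*.**
**.*.**
**.*.**
**.**..
*****..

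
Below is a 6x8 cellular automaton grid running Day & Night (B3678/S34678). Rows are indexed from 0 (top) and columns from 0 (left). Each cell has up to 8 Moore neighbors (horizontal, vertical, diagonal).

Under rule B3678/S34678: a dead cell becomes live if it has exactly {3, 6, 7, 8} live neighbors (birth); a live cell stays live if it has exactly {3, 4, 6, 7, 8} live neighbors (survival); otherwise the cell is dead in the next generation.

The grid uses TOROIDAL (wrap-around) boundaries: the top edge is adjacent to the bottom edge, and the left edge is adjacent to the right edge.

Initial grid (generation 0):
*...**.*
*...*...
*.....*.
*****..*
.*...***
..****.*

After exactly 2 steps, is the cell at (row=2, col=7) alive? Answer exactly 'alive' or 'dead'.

Simulating step by step:
Generation 0 (given above): 23 live cells
Generation 1: 24 live cells
**...*.*
**....*.
*.*.**..
.**.....
******.*
.*.*..**
Generation 2: 21 live cells
**......
..*.*.*.
****...*
.*.*..**
..***..*
*.**....

Cell (2,7) at generation 2: 1 -> alive

Answer: alive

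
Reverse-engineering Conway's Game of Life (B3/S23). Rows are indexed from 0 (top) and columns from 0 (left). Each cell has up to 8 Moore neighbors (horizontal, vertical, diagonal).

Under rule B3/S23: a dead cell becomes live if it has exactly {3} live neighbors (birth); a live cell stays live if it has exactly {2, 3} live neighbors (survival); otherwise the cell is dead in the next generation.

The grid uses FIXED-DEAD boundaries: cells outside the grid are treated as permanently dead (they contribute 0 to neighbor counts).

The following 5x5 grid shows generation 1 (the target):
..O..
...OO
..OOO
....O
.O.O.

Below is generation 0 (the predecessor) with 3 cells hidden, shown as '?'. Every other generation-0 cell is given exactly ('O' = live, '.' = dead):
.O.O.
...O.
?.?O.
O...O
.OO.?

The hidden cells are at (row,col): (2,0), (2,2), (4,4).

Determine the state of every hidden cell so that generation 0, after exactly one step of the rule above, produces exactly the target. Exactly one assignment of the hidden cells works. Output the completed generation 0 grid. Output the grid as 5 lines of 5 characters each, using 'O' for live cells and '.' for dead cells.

Hidden generation-0 cells (in order): (2,0), (2,2), (4,4).
A hidden cell only influences target cells in its own 3x3 neighborhood. Try each of the 2^3 = 8 assignments, step the completed generation 0 forward once under B3/S23, and compare with the target:
  (2,0)=. (2,2)=. (4,4)=. -> step gives (2,2)='.' but target has 'O' -> reject
  (2,0)=. (2,2)=. (4,4)=O -> step gives (2,2)='.' but target has 'O' -> reject
  (2,0)=. (2,2)=O (4,4)=. -> step gives (3,4)='.' but target has 'O' -> reject
  (2,0)=. (2,2)=O (4,4)=O -> step reproduces the target at every cell -> ACCEPT
  (2,0)=O (2,2)=. (4,4)=. -> step gives (2,2)='.' but target has 'O' -> reject
  (2,0)=O (2,2)=. (4,4)=O -> step gives (2,2)='.' but target has 'O' -> reject
  (2,0)=O (2,2)=O (4,4)=. -> step gives (1,1)='O' but target has '.' -> reject
  (2,0)=O (2,2)=O (4,4)=O -> step gives (1,1)='O' but target has '.' -> reject
Unique solution: (2,0)=dead, (2,2)=live, (4,4)=live.
Check: live-neighbor counts of every cell in the completed generation 0:
10312
12533
12233
14452
22131
Applying B3/S23 to generation 0 with these counts gives:
..O..
...OO
..OOO
....O
.O.O.
which matches the target exactly.

Answer: .O.O.
...O.
..OO.
O...O
.OO.O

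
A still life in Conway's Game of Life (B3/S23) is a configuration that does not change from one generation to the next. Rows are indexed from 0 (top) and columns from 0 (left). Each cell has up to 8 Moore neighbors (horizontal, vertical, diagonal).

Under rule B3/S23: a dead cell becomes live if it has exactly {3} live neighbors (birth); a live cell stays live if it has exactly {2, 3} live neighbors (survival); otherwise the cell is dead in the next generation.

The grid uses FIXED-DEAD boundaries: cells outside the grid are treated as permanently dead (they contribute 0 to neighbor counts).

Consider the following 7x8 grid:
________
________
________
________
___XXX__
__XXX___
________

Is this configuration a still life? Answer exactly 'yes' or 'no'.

Answer: no

Derivation:
Compute generation 1 and compare to generation 0 (given above):
Generation 1:
________
________
________
____X___
__X__X__
__X__X__
___X____
Cell (3,4) differs: gen0=0 vs gen1=1 -> NOT a still life.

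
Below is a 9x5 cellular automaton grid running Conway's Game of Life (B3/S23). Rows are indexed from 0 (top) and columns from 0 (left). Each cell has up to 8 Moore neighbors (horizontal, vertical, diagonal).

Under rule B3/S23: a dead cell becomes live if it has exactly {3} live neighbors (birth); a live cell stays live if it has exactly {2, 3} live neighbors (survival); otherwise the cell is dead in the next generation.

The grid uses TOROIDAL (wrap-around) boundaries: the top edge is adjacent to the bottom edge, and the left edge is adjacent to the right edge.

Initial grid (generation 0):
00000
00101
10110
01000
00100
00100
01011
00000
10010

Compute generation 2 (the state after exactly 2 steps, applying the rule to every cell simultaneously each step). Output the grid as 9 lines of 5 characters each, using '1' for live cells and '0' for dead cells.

Answer: 10111
01000
00000
00000
10010
00000
00001
01111
00100

Derivation:
Simulating step by step:
Generation 0 (given above): 13 live cells
Generation 1: 20 live cells
00011
01101
10111
01010
01100
01100
00110
10110
00000
Generation 2: 13 live cells
(generation 2 grid is the final answer)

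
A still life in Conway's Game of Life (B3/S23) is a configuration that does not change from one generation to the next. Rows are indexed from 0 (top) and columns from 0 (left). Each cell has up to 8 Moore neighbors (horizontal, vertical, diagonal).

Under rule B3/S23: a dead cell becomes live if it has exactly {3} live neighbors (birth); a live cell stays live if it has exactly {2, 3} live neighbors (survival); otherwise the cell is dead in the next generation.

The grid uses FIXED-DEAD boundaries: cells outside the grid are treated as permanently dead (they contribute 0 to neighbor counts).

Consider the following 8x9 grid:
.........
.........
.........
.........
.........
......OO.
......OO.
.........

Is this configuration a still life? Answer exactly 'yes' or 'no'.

Compute generation 1 and compare to generation 0 (given above):
Generation 1:
.........
.........
.........
.........
.........
......OO.
......OO.
.........
The grids are IDENTICAL -> still life.

Answer: yes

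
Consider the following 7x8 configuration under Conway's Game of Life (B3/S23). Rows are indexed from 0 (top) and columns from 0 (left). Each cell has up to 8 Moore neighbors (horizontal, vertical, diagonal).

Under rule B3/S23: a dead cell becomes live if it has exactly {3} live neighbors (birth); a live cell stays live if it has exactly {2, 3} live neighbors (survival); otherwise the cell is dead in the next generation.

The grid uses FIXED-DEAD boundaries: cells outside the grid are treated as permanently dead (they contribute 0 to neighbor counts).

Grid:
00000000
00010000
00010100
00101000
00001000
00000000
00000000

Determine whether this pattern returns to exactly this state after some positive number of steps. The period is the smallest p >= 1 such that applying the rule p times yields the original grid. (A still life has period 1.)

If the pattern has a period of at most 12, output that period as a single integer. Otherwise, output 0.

Answer: 2

Derivation:
Simulating and comparing each generation to the original:
Gen 0 (original, given above): 6 live cells
Gen 1: 6 live cells, differs from original
Gen 2: 6 live cells, MATCHES original -> period = 2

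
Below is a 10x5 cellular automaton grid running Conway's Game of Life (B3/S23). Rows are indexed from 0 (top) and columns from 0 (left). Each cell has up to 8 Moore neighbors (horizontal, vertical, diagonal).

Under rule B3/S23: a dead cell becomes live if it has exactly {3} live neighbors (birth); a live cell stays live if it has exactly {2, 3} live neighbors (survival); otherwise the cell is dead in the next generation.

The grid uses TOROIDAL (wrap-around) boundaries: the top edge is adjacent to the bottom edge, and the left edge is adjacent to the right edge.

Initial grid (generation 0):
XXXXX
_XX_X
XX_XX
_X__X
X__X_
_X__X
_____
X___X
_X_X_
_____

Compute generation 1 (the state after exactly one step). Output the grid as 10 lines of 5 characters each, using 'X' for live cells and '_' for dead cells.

Answer: ____X
_____
_____
_X___
_XXX_
X___X
____X
X___X
X___X
_____

Derivation:
Simulating step by step:
Generation 0 (given above): 22 live cells
Generation 1: 12 live cells
(generation 1 grid is the final answer)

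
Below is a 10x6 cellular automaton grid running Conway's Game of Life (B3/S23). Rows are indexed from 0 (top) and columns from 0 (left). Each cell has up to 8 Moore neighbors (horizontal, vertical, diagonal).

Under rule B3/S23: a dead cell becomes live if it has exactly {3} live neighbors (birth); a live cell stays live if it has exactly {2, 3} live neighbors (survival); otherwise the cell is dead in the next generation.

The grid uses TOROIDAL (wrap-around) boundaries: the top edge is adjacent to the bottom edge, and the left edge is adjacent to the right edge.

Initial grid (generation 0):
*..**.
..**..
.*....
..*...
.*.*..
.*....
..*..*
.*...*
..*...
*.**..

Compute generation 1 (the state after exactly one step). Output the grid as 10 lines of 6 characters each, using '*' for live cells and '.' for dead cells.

Answer: ....**
.****.
.*.*..
.**...
.*....
**....
.**...
***...
*.**..
..*.**

Derivation:
Simulating step by step:
Generation 0 (given above): 18 live cells
Generation 1: 24 live cells
(generation 1 grid is the final answer)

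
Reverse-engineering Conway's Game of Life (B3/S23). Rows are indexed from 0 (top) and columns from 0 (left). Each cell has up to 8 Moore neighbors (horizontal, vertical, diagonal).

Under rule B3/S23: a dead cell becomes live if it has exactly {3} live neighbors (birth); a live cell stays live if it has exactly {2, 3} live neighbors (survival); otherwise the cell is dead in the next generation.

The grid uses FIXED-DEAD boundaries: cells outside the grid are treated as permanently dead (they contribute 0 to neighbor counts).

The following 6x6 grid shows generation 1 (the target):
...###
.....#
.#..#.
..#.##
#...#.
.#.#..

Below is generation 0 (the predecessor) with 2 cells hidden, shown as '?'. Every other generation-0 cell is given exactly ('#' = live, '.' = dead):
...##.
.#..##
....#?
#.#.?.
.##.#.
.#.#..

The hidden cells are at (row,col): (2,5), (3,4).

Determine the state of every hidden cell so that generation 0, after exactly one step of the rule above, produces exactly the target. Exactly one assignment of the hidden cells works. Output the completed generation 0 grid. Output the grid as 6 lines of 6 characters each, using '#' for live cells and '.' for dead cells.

Answer: ...##.
.#..##
....#.
#.#.#.
.##.#.
.#.#..

Derivation:
Hidden generation-0 cells (in order): (2,5), (3,4).
A hidden cell only influences target cells in its own 3x3 neighborhood. Try each of the 2^2 = 4 assignments, step the completed generation 0 forward once under B3/S23, and compare with the target:
  (2,5)=. (3,4)=. -> step gives (2,3)='#' but target has '.' -> reject
  (2,5)=. (3,4)=# -> step reproduces the target at every cell -> ACCEPT
  (2,5)=# (3,4)=. -> step gives (1,5)='.' but target has '#' -> reject
  (2,5)=# (3,4)=# -> step gives (1,5)='.' but target has '#' -> reject
Unique solution: (2,5)=dead, (3,4)=live.
Check: live-neighbor counts of every cell in the completed generation 0:
112233
102443
232434
142523
344522
224221
Applying B3/S23 to generation 0 with these counts gives:
...###
.....#
.#..#.
..#.##
#...#.
.#.#..
which matches the target exactly.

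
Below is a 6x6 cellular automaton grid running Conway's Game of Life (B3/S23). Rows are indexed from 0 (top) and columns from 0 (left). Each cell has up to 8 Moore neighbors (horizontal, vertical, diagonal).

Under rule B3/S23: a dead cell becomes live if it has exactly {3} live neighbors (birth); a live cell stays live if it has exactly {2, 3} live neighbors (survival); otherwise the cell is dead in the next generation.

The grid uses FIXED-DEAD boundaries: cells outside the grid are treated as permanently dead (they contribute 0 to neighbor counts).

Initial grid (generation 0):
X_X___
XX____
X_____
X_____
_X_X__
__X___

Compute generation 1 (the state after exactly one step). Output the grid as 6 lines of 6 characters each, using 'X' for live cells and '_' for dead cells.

Simulating step by step:
Generation 0 (given above): 9 live cells
Generation 1: 8 live cells
(generation 1 grid is the final answer)

Answer: X_____
X_____
X_____
XX____
_XX___
__X___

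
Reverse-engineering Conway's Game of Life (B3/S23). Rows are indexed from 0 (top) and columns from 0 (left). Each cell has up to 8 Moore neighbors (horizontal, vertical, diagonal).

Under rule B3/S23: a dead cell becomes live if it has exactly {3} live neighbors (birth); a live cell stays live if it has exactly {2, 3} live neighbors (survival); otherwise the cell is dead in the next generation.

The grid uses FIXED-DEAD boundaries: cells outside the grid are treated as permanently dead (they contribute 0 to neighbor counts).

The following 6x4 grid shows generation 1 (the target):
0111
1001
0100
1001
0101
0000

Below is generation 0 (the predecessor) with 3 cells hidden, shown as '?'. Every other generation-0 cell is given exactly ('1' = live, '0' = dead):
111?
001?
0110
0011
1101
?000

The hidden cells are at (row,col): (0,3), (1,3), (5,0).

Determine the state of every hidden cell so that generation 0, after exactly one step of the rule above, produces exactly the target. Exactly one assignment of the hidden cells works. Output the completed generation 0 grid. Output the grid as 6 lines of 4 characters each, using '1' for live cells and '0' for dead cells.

Hidden generation-0 cells (in order): (0,3), (1,3), (5,0).
A hidden cell only influences target cells in its own 3x3 neighborhood. Try each of the 2^3 = 8 assignments, step the completed generation 0 forward once under B3/S23, and compare with the target:
  (0,3)=0 (1,3)=0 (5,0)=0 -> step gives (0,3)='0' but target has '1' -> reject
  (0,3)=0 (1,3)=0 (5,0)=1 -> step gives (0,3)='0' but target has '1' -> reject
  (0,3)=0 (1,3)=1 (5,0)=0 -> step reproduces the target at every cell -> ACCEPT
  (0,3)=0 (1,3)=1 (5,0)=1 -> step gives (4,0)='1' but target has '0' -> reject
  (0,3)=1 (1,3)=0 (5,0)=0 -> step gives (1,3)='0' but target has '1' -> reject
  (0,3)=1 (1,3)=0 (5,0)=1 -> step gives (1,3)='0' but target has '1' -> reject
  (0,3)=1 (1,3)=1 (5,0)=0 -> step gives (0,2)='0' but target has '1' -> reject
  (0,3)=1 (1,3)=1 (5,0)=1 -> step gives (0,2)='0' but target has '1' -> reject
Unique solution: (0,3)=dead, (1,3)=live, (5,0)=dead.
Check: live-neighbor counts of every cell in the completed generation 0:
1333
3653
1355
3553
1242
2221
Applying B3/S23 to generation 0 with these counts gives:
0111
1001
0100
1001
0101
0000
which matches the target exactly.

Answer: 1110
0011
0110
0011
1101
0000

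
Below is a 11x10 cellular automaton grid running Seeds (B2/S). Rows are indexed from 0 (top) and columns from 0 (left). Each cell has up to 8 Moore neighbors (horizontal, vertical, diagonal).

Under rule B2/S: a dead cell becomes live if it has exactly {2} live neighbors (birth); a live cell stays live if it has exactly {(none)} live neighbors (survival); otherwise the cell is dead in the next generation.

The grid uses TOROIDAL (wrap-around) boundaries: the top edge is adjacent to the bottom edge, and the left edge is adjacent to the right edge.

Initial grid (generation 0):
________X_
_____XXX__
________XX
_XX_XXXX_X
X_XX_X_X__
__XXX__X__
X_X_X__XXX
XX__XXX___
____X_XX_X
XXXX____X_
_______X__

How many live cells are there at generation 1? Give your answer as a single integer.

Answer: 10

Derivation:
Simulating step by step:
Generation 0 (given above): 43 live cells
Generation 1: 10 live cells
_____X____
__________
_XXX______
__________
_________X
__________
__________
__X_______
__________
____XX____
X__X______
Population at generation 1: 10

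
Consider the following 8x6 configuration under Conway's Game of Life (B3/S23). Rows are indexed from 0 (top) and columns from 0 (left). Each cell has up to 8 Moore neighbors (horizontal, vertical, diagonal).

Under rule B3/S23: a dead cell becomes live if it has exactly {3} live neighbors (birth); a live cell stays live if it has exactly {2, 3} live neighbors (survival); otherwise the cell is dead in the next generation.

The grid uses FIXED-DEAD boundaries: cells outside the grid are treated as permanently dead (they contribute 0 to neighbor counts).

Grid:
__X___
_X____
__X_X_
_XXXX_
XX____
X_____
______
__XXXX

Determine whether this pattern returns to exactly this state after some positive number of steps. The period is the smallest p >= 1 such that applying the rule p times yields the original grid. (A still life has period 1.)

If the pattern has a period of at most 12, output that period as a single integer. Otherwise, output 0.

Answer: 0

Derivation:
Simulating and comparing each generation to the original:
Gen 0 (original, given above): 15 live cells
Gen 1: 14 live cells, differs from original
Gen 2: 19 live cells, differs from original
Gen 3: 14 live cells, differs from original
Gen 4: 15 live cells, differs from original
Gen 5: 13 live cells, differs from original
Gen 6: 15 live cells, differs from original
Gen 7: 10 live cells, differs from original
Gen 8: 12 live cells, differs from original
Gen 9: 7 live cells, differs from original
Gen 10: 4 live cells, differs from original
Gen 11: 0 live cells, differs from original
Gen 12: 0 live cells, differs from original
No period found within 12 steps.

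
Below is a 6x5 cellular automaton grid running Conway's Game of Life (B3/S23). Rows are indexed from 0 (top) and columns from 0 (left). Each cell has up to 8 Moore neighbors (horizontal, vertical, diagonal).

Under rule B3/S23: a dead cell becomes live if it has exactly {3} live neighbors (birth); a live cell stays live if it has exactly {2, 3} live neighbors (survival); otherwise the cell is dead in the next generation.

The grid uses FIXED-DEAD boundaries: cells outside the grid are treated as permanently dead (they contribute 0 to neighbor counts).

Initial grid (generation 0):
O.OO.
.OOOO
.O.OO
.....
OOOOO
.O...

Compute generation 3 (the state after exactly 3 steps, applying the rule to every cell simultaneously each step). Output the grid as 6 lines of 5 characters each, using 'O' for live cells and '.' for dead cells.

Simulating step by step:
Generation 0 (given above): 16 live cells
Generation 1: 12 live cells
....O
O....
.O..O
O....
OOOO.
OO.O.
Generation 2: 7 live cells
.....
.....
OO...
O..O.
...O.
O..O.
Generation 3: 8 live cells
(generation 3 grid is the final answer)

Answer: .....
.....
OO...
OOO..
..OOO
.....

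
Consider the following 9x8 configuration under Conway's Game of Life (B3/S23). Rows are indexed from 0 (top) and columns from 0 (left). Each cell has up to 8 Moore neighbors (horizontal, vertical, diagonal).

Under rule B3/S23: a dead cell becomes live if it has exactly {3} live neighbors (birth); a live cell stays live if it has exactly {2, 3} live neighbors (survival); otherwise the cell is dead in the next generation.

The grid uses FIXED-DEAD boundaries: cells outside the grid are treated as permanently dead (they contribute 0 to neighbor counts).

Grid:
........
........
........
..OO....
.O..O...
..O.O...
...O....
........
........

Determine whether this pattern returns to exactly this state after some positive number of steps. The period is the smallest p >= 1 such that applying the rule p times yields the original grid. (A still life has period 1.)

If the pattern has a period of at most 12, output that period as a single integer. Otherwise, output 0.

Answer: 1

Derivation:
Simulating and comparing each generation to the original:
Gen 0 (original, given above): 7 live cells
Gen 1: 7 live cells, MATCHES original -> period = 1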